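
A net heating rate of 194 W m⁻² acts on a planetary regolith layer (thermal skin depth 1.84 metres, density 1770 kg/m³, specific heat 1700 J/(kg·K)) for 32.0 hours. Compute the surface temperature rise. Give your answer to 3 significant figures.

4.04 K

Areal heat capacity C = ρ c_p D = 1770 × 1700 × 1.84 = 5.54×10^6 J/(m²·K).
Net heat input Q = F Δt = 194 × (32.0 hours × 3600 s/hour) = 2.23×10^7 J/m².
ΔT = Q / C = 2.23×10^7 / 5.54×10^6 = 4.04 K.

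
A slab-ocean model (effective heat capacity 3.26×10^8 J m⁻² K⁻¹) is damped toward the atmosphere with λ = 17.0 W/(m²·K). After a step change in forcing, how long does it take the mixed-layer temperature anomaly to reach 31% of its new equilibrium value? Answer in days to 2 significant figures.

82 days

Areal heat capacity C = 3.26×10^8 J m⁻² K⁻¹ (given).
τ = C / λ = 3.26×10^8 / 17.0 = 1.92×10^7 s.
Fraction reached: 1 − e^(−t/τ) = 0.31 ⇒ t = −τ ln(1 − 0.31) = τ × 0.371.
t = 7.12×10^6 s = 82.4 days.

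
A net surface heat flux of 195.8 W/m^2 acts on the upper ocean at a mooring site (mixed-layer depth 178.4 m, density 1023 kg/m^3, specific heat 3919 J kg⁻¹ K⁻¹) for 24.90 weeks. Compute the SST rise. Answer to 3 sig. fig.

4.12 K

Areal heat capacity C = ρ c_p D = 1023 × 3919 × 178.4 = 7.15×10^8 J m⁻² K⁻¹.
Net heat input Q = F Δt = 195.8 × (24.90 weeks × 6.048×10^5 s/week) = 2.95×10^9 J/m².
ΔT = Q / C = 2.95×10^9 / 7.15×10^8 = 4.12 K.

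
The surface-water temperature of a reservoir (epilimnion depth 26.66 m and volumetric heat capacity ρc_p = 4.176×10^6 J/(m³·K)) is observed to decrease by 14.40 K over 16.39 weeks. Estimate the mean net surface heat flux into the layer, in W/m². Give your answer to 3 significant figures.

Areal heat capacity C = ρc_p × D = 4.176×10^6 × 26.66 = 1.11×10^8 J/(m^2 K).
Required heat per unit area: Q = C ΔT = 1.11×10^8 × -14.40 = -1.60×10^9 J/m².
Flux F = Q / Δt = -1.60×10^9 / 9.91×10^6 s = -162 W/m².

-162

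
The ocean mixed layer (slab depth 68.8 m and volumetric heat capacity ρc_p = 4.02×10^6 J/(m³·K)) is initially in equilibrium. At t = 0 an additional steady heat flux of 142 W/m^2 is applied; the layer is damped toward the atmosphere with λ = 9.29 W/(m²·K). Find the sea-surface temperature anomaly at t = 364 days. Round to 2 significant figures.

10 K

Areal heat capacity C = ρc_p × D = 4.02×10^6 × 68.8 = 2.77×10^8 J/(m²·K).
τ = C / λ = 2.77×10^8 / 9.29 = 2.98×10^7 s.
Equilibrium anomaly ΔT_eq = F / λ = 142 / 9.29 = 15.3 K.
t = 364 days = 3.14×10^7 s, so t/τ = 1.06.
ΔT(t) = ΔT_eq (1 − e^(−t/τ)) = 15.3 × (1 − e^−1.06) = 9.97 K.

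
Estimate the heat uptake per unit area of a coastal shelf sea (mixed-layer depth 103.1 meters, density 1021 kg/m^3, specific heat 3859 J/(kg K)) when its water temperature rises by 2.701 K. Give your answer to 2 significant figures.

1.1×10^9

Areal heat capacity C = ρ c_p D = 1021 × 3859 × 103.1 = 4.06×10^8 J m⁻² K⁻¹.
ΔQ = C ΔT = 4.06×10^8 × 2.701 = 1.10×10^9 J/m².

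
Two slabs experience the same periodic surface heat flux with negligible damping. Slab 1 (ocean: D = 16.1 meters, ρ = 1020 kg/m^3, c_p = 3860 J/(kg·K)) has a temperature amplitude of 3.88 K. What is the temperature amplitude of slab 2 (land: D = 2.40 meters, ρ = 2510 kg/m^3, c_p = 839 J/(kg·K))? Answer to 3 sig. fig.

C_ocean = 6.34×10^7 J/(m²·K); C_land = 5.05×10^6 J/(m²·K).
A ∝ 1/C ⇒ A_land = A_ocean × C_ocean/C_land = 3.88 × 12.5 = 48.7 K.

48.7 K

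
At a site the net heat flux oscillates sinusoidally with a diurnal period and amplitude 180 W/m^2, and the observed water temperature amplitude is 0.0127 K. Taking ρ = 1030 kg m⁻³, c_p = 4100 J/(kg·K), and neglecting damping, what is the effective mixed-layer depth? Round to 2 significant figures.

46 m

ω = 2π / 86400 s = 7.27×10^-5 s⁻¹.
Required C = F₀ / (A ω) = 180 / (0.0127 × 7.27×10^-5) = 1.95×10^8 J/(m²·K).
D = C / (ρ c_p) = 1.95×10^8 / (1030 × 4100) = 46.2 m.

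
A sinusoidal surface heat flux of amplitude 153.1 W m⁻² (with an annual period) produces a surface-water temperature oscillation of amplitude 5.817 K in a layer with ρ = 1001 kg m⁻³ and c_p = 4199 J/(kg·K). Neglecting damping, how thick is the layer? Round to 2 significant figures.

31 m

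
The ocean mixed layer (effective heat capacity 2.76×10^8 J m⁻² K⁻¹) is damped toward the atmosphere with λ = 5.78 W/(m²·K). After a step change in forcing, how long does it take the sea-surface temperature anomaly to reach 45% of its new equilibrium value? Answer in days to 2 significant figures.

Areal heat capacity C = 2.76×10^8 J m⁻² K⁻¹ (given).
τ = C / λ = 2.76×10^8 / 5.78 = 4.78×10^7 s.
Fraction reached: 1 − e^(−t/τ) = 0.45 ⇒ t = −τ ln(1 − 0.45) = τ × 0.598.
t = 2.85×10^7 s = 330 days.

330 days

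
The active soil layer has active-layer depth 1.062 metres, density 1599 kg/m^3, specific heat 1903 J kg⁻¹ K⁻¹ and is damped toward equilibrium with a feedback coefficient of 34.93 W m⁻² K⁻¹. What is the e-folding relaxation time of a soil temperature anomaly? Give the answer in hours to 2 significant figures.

26 hours

Areal heat capacity C = ρ c_p D = 1599 × 1903 × 1.062 = 3.23×10^6 J m⁻² K⁻¹.
Relaxation time τ = C / λ = 3.23×10^6 / 34.93 = 92500 s.
In hours: 92500 s / (3600 s/hour) = 25.7 hours.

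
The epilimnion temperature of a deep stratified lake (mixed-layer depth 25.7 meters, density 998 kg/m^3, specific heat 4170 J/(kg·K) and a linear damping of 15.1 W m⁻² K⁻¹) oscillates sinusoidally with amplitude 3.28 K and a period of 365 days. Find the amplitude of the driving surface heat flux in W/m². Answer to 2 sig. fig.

Areal heat capacity C = ρ c_p D = 998 × 4170 × 25.7 = 1.07×10^8 J/(m²·K).
ω = 2π / 3.15×10^7 s = 1.99×10^-7 s⁻¹.
√((Cω)² + λ²) = √((21.3)² + 15.1²) = 26.1 W/(m²·K).
F₀ = A × √((Cω)²+λ²) = 3.28 × 26.1 = 85.7 W/m².

86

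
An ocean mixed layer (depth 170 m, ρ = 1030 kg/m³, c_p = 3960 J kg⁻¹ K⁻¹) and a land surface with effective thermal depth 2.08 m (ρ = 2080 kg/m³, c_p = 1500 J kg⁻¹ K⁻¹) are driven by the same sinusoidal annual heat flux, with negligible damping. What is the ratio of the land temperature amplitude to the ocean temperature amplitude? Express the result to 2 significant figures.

110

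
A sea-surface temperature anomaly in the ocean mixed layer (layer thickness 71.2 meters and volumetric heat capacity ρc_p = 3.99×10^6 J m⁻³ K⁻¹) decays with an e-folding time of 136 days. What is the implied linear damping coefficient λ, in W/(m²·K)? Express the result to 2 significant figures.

Areal heat capacity C = ρc_p × D = 3.99×10^6 × 71.2 = 2.84×10^8 J/(m^2 K).
τ = 136 days = 1.18×10^7 s.
λ = C / τ = 2.84×10^8 / 1.18×10^7 = 24.2 W/(m²·K).

24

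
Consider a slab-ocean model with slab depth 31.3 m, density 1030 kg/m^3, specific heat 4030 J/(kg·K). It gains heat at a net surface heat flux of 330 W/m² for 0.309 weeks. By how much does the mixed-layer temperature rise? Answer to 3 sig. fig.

Areal heat capacity C = ρ c_p D = 1030 × 4030 × 31.3 = 1.30×10^8 J/(m^2 K).
Net heat input Q = F Δt = 330 × (0.309 weeks × 6.048×10^5 s/week) = 6.17×10^7 J/m².
ΔT = Q / C = 6.17×10^7 / 1.30×10^8 = 0.475 K.

0.475 K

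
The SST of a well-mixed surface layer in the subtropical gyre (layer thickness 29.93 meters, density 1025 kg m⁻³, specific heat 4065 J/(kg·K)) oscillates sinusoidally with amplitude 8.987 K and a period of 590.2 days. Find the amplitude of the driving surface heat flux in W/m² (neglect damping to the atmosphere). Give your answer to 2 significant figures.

Areal heat capacity C = ρ c_p D = 1025 × 4065 × 29.93 = 1.25×10^8 J/(m²·K).
ω = 2π / 5.10×10^7 s = 1.23×10^-7 s⁻¹.
Cω = 1.25×10^8 × 1.23×10^-7 = 15.4 W/(m²·K).
F₀ = A × Cω = 8.987 × 15.4 = 138 W/m².

140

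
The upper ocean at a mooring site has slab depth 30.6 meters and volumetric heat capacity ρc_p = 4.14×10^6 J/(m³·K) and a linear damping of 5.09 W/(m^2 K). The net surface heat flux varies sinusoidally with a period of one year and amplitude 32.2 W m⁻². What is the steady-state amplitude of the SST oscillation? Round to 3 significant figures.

1.25 K

Areal heat capacity C = ρc_p × D = 4.14×10^6 × 30.6 = 1.27×10^8 J/(m^2 K).
Angular frequency ω = 2π / T = 2π / 3.15×10^7 s = 1.99×10^-7 s⁻¹.
√((Cω)² + λ²) = √((25.2)² + 5.09²) = 25.7 W/(m²·K).
Amplitude A = F₀ / √((Cω)²+λ²) = 32.2 / 25.7 = 1.25 K.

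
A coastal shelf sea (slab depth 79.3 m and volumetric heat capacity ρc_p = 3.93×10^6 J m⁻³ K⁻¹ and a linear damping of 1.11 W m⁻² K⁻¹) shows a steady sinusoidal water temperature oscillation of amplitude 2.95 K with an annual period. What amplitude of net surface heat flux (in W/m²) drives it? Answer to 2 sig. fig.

Areal heat capacity C = ρc_p × D = 3.93×10^6 × 79.3 = 3.12×10^8 J/(m^2 K).
ω = 2π / 3.15×10^7 s = 1.99×10^-7 s⁻¹.
√((Cω)² + λ²) = √((62.1)² + 1.11²) = 62.1 W/(m²·K).
F₀ = A × √((Cω)²+λ²) = 2.95 × 62.1 = 183 W/m².

180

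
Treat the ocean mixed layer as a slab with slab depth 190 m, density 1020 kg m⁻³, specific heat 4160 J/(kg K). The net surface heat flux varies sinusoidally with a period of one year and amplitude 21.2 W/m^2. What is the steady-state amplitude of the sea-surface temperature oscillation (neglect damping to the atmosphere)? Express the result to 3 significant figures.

Areal heat capacity C = ρ c_p D = 1020 × 4160 × 190 = 8.06×10^8 J/(m²·K).
Angular frequency ω = 2π / T = 2π / 3.15×10^7 s = 1.99×10^-7 s⁻¹.
Cω = 8.06×10^8 × 1.99×10^-7 = 161 W/(m²·K).
Amplitude A = F₀ / (Cω) = 21.2 / 161 = 0.132 K.

0.132 K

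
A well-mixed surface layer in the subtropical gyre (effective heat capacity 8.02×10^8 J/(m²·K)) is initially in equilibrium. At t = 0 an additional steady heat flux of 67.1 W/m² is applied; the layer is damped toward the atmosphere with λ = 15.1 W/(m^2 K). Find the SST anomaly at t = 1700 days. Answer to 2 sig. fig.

Areal heat capacity C = 8.02×10^8 J/(m²·K) (given).
τ = C / λ = 8.02×10^8 / 15.1 = 5.31×10^7 s.
Equilibrium anomaly ΔT_eq = F / λ = 67.1 / 15.1 = 4.44 K.
t = 1700 days = 1.47×10^8 s, so t/τ = 2.77.
ΔT(t) = ΔT_eq (1 − e^(−t/τ)) = 4.44 × (1 − e^−2.77) = 4.16 K.

4.2 K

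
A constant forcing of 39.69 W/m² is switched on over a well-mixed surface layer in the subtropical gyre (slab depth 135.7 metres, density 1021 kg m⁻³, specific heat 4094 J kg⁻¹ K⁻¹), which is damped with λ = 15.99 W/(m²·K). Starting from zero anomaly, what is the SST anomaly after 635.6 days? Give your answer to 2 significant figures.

Areal heat capacity C = ρ c_p D = 1021 × 4094 × 135.7 = 5.67×10^8 J/(m²·K).
τ = C / λ = 5.67×10^8 / 15.99 = 3.55×10^7 s.
Equilibrium anomaly ΔT_eq = F / λ = 39.69 / 15.99 = 2.48 K.
t = 635.6 days = 5.49×10^7 s, so t/τ = 1.55.
ΔT(t) = ΔT_eq (1 − e^(−t/τ)) = 2.48 × (1 − e^−1.55) = 1.95 K.

2.0 K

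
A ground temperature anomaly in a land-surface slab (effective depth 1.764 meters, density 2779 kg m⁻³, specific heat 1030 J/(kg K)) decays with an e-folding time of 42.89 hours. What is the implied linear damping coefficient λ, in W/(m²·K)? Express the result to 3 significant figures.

32.7

Areal heat capacity C = ρ c_p D = 2779 × 1030 × 1.764 = 5.05×10^6 J/(m²·K).
τ = 42.89 hours = 1.54×10^5 s.
λ = C / τ = 5.05×10^6 / 1.54×10^5 = 32.7 W/(m²·K).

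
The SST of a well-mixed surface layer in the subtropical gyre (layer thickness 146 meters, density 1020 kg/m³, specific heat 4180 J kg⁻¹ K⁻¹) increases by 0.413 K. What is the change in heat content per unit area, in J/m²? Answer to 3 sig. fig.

Areal heat capacity C = ρ c_p D = 1020 × 4180 × 146 = 6.22×10^8 J m⁻² K⁻¹.
ΔQ = C ΔT = 6.22×10^8 × 0.413 = 2.57×10^8 J/m².

2.57×10^8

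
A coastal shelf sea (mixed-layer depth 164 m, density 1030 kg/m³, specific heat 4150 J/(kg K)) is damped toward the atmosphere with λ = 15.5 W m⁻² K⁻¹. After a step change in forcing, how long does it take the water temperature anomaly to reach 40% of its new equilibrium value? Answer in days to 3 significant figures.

267 days

Areal heat capacity C = ρ c_p D = 1030 × 4150 × 164 = 7.01×10^8 J/(m^2 K).
τ = C / λ = 7.01×10^8 / 15.5 = 4.52×10^7 s.
Fraction reached: 1 − e^(−t/τ) = 0.40 ⇒ t = −τ ln(1 − 0.40) = τ × 0.511.
t = 2.31×10^7 s = 267 days.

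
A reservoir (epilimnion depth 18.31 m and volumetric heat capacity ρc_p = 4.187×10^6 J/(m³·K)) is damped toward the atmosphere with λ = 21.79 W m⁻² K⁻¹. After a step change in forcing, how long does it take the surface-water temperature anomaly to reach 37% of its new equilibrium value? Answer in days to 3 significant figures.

Areal heat capacity C = ρc_p × D = 4.187×10^6 × 18.31 = 7.67×10^7 J/(m^2 K).
τ = C / λ = 7.67×10^7 / 21.79 = 3.52×10^6 s.
Fraction reached: 1 − e^(−t/τ) = 0.37 ⇒ t = −τ ln(1 − 0.37) = τ × 0.462.
t = 1.63×10^6 s = 18.8 days.

18.8 days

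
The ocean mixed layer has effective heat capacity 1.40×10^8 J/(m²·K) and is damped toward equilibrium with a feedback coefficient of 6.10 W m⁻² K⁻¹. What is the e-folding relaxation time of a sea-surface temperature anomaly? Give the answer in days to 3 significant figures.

266 days

Areal heat capacity C = 1.40×10^8 J/(m²·K) (given).
Relaxation time τ = C / λ = 1.40×10^8 / 6.10 = 2.30×10^7 s.
In days: 2.30×10^7 s / (86400 s/day) = 266 days.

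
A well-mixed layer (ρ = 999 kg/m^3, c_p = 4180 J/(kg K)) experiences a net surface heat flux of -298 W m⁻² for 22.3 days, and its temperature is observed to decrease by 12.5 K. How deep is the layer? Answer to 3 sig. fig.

11.0 m

Heat input Q = F Δt = -298 × 1.93×10^6 s = -5.74×10^8 J/m².
Required areal heat capacity C = Q / ΔT = 4.59×10^7 J/(m²·K).
Depth D = C / (ρ c_p) = 4.59×10^7 / (999 × 4180) = 11.0 m.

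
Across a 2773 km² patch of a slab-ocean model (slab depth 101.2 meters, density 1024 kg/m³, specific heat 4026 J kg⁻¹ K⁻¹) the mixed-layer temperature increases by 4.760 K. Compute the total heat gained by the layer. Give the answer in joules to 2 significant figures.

5.5×10^18 J

Areal heat capacity C = ρ c_p D = 1024 × 4026 × 101.2 = 4.17×10^8 J m⁻² K⁻¹.
Heat per unit area: q = C ΔT = 4.17×10^8 × 4.760 = 1.99×10^9 J/m².
Total heat: Q = q × A = 1.99×10^9 × (2773 × 10⁶ m²) = 5.51×10^18 J.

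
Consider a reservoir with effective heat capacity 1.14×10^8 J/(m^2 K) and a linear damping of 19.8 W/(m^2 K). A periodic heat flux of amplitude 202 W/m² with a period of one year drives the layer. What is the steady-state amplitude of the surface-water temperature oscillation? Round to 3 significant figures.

Areal heat capacity C = 1.14×10^8 J/(m^2 K) (given).
Angular frequency ω = 2π / T = 2π / 3.15×10^7 s = 1.99×10^-7 s⁻¹.
√((Cω)² + λ²) = √((22.7)² + 19.8²) = 30.1 W/(m²·K).
Amplitude A = F₀ / √((Cω)²+λ²) = 202 / 30.1 = 6.70 K.

6.70 K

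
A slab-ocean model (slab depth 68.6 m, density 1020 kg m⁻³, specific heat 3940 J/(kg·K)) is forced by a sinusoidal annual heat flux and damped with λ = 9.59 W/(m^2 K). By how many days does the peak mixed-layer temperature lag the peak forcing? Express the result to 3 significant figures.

Areal heat capacity C = ρ c_p D = 1020 × 3940 × 68.6 = 2.76×10^8 J m⁻² K⁻¹.
ω = 2π / 3.15×10^7 s = 1.99×10^-7 s⁻¹.
Phase lag φ = arctan(Cω/λ) = arctan(54.9/9.59) = 1.40 rad.
Time lag = φ / ω = 1.40 / 1.99×10^-7 = 7.02×10^6 s = 81.2 days.

81.2 days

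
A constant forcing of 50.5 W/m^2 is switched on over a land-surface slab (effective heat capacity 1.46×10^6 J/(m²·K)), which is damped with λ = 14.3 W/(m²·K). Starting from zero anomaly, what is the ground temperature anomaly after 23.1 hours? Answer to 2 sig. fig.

2.0 K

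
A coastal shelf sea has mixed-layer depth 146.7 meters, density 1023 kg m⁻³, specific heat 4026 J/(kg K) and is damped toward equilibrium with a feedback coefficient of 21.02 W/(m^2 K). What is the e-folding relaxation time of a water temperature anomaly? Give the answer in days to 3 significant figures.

333 days

Areal heat capacity C = ρ c_p D = 1023 × 4026 × 146.7 = 6.04×10^8 J m⁻² K⁻¹.
Relaxation time τ = C / λ = 6.04×10^8 / 21.02 = 2.87×10^7 s.
In days: 2.87×10^7 s / (86400 s/day) = 333 days.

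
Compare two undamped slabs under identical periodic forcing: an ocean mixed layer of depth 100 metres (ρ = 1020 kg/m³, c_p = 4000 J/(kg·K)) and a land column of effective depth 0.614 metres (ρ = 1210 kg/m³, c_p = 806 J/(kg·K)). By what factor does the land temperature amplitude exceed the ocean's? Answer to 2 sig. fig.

C_ocean = 1020 × 4000 × 100 = 4.08×10^8 J/(m²·K).
C_land = 1210 × 806 × 0.614 = 5.99×10^5 J/(m²·K).
Undamped amplitude ∝ 1/C, so A_land/A_ocean = C_ocean/C_land = 681.

680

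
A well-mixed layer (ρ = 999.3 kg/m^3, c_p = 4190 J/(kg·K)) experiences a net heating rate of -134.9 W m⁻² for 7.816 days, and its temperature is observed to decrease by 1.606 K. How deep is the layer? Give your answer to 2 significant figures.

14 m

Heat input Q = F Δt = -134.9 × 6.75×10^5 s = -9.11×10^7 J/m².
Required areal heat capacity C = Q / ΔT = 5.67×10^7 J/(m²·K).
Depth D = C / (ρ c_p) = 5.67×10^7 / (999.3 × 4190) = 13.5 m.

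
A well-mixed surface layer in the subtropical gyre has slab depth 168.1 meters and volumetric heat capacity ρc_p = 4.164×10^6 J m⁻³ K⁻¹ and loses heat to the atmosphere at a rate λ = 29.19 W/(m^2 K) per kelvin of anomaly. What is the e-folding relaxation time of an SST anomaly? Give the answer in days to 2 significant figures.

Areal heat capacity C = ρc_p × D = 4.164×10^6 × 168.1 = 7.00×10^8 J m⁻² K⁻¹.
Relaxation time τ = C / λ = 7.00×10^8 / 29.19 = 2.40×10^7 s.
In days: 2.40×10^7 s / (86400 s/day) = 278 days.

280 days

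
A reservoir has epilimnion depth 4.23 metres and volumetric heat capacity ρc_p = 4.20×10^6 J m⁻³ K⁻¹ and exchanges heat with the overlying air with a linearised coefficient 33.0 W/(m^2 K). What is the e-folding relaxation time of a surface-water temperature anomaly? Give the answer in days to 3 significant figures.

Areal heat capacity C = ρc_p × D = 4.20×10^6 × 4.23 = 1.78×10^7 J/(m^2 K).
Relaxation time τ = C / λ = 1.78×10^7 / 33.0 = 5.38×10^5 s.
In days: 5.38×10^5 s / (86400 s/day) = 6.23 days.

6.23 days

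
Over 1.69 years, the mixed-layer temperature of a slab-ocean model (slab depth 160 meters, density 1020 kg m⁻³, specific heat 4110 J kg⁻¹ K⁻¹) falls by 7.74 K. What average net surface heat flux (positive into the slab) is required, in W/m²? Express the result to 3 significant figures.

Areal heat capacity C = ρ c_p D = 1020 × 4110 × 160 = 6.71×10^8 J/(m^2 K).
Required heat per unit area: Q = C ΔT = 6.71×10^8 × -7.74 = -5.19×10^9 J/m².
Flux F = Q / Δt = -5.19×10^9 / 5.33×10^7 s = -97.3 W/m².

-97.3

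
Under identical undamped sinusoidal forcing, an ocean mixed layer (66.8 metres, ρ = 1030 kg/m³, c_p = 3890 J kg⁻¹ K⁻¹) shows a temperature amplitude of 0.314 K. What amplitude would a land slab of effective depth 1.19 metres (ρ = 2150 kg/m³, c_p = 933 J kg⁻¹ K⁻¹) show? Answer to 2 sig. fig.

35 K

C_ocean = 2.68×10^8 J/(m²·K); C_land = 2.39×10^6 J/(m²·K).
A ∝ 1/C ⇒ A_land = A_ocean × C_ocean/C_land = 0.314 × 112 = 35.2 K.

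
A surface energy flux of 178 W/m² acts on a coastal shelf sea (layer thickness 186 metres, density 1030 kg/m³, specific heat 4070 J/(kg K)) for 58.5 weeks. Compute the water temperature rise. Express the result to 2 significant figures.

8.1 K

Areal heat capacity C = ρ c_p D = 1030 × 4070 × 186 = 7.80×10^8 J m⁻² K⁻¹.
Net heat input Q = F Δt = 178 × (58.5 weeks × 6.048×10^5 s/week) = 6.30×10^9 J/m².
ΔT = Q / C = 6.30×10^9 / 7.80×10^8 = 8.08 K.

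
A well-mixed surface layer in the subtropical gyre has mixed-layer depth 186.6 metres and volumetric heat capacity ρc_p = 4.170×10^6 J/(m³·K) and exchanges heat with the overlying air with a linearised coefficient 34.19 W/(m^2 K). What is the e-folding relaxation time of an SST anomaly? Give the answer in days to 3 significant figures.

Areal heat capacity C = ρc_p × D = 4.170×10^6 × 186.6 = 7.78×10^8 J m⁻² K⁻¹.
Relaxation time τ = C / λ = 7.78×10^8 / 34.19 = 2.28×10^7 s.
In days: 2.28×10^7 s / (86400 s/day) = 263 days.

263 days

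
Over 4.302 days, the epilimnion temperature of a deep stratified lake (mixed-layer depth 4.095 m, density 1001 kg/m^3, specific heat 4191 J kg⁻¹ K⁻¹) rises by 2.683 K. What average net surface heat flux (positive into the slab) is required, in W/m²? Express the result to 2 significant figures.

Areal heat capacity C = ρ c_p D = 1001 × 4191 × 4.095 = 1.72×10^7 J m⁻² K⁻¹.
Required heat per unit area: Q = C ΔT = 1.72×10^7 × 2.683 = 4.61×10^7 J/m².
Flux F = Q / Δt = 4.61×10^7 / 3.72×10^5 s = 124 W/m².

120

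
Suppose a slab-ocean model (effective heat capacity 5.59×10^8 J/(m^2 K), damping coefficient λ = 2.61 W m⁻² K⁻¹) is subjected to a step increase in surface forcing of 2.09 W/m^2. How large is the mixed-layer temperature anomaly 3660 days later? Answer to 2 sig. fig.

Areal heat capacity C = 5.59×10^8 J/(m^2 K) (given).
τ = C / λ = 5.59×10^8 / 2.61 = 2.14×10^8 s.
Equilibrium anomaly ΔT_eq = F / λ = 2.09 / 2.61 = 0.801 K.
t = 3660 days = 3.16×10^8 s, so t/τ = 1.48.
ΔT(t) = ΔT_eq (1 − e^(−t/τ)) = 0.801 × (1 − e^−1.48) = 0.618 K.

0.62 K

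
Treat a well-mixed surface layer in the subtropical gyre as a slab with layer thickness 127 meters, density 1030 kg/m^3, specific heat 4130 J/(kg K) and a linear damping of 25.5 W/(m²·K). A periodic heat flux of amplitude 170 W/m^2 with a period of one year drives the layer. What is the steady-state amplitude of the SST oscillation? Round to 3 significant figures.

1.54 K

Areal heat capacity C = ρ c_p D = 1030 × 4130 × 127 = 5.40×10^8 J m⁻² K⁻¹.
Angular frequency ω = 2π / T = 2π / 3.15×10^7 s = 1.99×10^-7 s⁻¹.
√((Cω)² + λ²) = √((108)² + 25.5²) = 111 W/(m²·K).
Amplitude A = F₀ / √((Cω)²+λ²) = 170 / 111 = 1.54 K.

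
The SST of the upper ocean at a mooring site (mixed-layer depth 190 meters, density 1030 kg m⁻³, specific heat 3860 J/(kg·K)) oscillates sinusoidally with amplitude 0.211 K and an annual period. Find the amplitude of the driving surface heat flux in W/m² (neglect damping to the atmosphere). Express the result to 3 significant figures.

31.8

Areal heat capacity C = ρ c_p D = 1030 × 3860 × 190 = 7.55×10^8 J/(m²·K).
ω = 2π / 3.15×10^7 s = 1.99×10^-7 s⁻¹.
Cω = 7.55×10^8 × 1.99×10^-7 = 151 W/(m²·K).
F₀ = A × Cω = 0.211 × 151 = 31.8 W/m².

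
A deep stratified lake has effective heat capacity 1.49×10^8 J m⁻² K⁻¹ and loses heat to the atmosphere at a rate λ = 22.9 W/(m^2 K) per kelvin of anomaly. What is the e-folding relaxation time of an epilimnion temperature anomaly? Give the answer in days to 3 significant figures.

75.3 days

Areal heat capacity C = 1.49×10^8 J m⁻² K⁻¹ (given).
Relaxation time τ = C / λ = 1.49×10^8 / 22.9 = 6.51×10^6 s.
In days: 6.51×10^6 s / (86400 s/day) = 75.3 days.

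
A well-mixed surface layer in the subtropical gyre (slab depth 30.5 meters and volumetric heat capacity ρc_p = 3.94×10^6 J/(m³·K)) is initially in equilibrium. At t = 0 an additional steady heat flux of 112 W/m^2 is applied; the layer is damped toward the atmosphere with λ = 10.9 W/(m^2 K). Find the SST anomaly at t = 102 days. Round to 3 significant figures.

5.66 K

Areal heat capacity C = ρc_p × D = 3.94×10^6 × 30.5 = 1.20×10^8 J/(m^2 K).
τ = C / λ = 1.20×10^8 / 10.9 = 1.10×10^7 s.
Equilibrium anomaly ΔT_eq = F / λ = 112 / 10.9 = 10.3 K.
t = 102 days = 8.81×10^6 s, so t/τ = 0.799.
ΔT(t) = ΔT_eq (1 − e^(−t/τ)) = 10.3 × (1 − e^−0.799) = 5.66 K.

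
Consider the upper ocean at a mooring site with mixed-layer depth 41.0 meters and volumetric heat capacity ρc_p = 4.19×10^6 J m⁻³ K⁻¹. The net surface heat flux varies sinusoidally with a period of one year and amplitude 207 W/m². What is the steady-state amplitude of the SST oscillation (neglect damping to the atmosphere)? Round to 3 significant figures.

Areal heat capacity C = ρc_p × D = 4.19×10^6 × 41.0 = 1.72×10^8 J/(m²·K).
Angular frequency ω = 2π / T = 2π / 3.15×10^7 s = 1.99×10^-7 s⁻¹.
Cω = 1.72×10^8 × 1.99×10^-7 = 34.2 W/(m²·K).
Amplitude A = F₀ / (Cω) = 207 / 34.2 = 6.05 K.

6.05 K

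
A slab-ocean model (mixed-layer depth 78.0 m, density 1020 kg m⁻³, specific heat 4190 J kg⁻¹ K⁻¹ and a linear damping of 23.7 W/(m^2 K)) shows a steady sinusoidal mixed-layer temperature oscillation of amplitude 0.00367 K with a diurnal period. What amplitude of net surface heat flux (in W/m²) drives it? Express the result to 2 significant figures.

Areal heat capacity C = ρ c_p D = 1020 × 4190 × 78.0 = 3.33×10^8 J m⁻² K⁻¹.
ω = 2π / 86400 s = 7.27×10^-5 s⁻¹.
√((Cω)² + λ²) = √((24200)² + 23.7²) = 24200 W/(m²·K).
F₀ = A × √((Cω)²+λ²) = 0.00367 × 24200 = 89.0 W/m².

89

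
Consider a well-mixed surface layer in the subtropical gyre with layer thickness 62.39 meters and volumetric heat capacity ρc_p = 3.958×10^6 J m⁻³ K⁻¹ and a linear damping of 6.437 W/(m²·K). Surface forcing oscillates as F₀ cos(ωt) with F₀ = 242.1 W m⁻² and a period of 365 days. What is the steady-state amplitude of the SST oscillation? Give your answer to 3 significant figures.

Areal heat capacity C = ρc_p × D = 3.958×10^6 × 62.39 = 2.47×10^8 J m⁻² K⁻¹.
Angular frequency ω = 2π / T = 2π / 3.15×10^7 s = 1.99×10^-7 s⁻¹.
√((Cω)² + λ²) = √((49.2)² + 6.437²) = 49.6 W/(m²·K).
Amplitude A = F₀ / √((Cω)²+λ²) = 242.1 / 49.6 = 4.88 K.

4.88 K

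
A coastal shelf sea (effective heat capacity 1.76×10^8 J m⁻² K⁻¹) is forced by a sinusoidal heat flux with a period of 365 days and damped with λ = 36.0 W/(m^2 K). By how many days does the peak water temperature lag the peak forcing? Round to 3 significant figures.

44.9 days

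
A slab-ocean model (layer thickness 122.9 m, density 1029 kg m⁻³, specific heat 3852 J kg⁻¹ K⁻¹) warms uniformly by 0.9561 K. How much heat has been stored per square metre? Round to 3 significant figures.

Areal heat capacity C = ρ c_p D = 1029 × 3852 × 122.9 = 4.87×10^8 J/(m^2 K).
ΔQ = C ΔT = 4.87×10^8 × 0.9561 = 4.66×10^8 J/m².

4.66×10^8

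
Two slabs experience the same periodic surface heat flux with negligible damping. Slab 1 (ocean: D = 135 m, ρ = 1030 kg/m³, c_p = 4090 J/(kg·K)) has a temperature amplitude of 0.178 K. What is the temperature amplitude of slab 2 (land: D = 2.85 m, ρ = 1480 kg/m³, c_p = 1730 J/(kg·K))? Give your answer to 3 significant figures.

13.9 K

C_ocean = 5.69×10^8 J/(m²·K); C_land = 7.30×10^6 J/(m²·K).
A ∝ 1/C ⇒ A_land = A_ocean × C_ocean/C_land = 0.178 × 77.9 = 13.9 K.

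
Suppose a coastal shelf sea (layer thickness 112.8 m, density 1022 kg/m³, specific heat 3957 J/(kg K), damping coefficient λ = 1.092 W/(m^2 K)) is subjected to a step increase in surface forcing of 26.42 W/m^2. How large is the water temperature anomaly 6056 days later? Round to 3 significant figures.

Areal heat capacity C = ρ c_p D = 1022 × 3957 × 112.8 = 4.56×10^8 J/(m^2 K).
τ = C / λ = 4.56×10^8 / 1.092 = 4.18×10^8 s.
Equilibrium anomaly ΔT_eq = F / λ = 26.42 / 1.092 = 24.2 K.
t = 6056 days = 5.23×10^8 s, so t/τ = 1.25.
ΔT(t) = ΔT_eq (1 − e^(−t/τ)) = 24.2 × (1 − e^−1.25) = 17.3 K.

17.3 K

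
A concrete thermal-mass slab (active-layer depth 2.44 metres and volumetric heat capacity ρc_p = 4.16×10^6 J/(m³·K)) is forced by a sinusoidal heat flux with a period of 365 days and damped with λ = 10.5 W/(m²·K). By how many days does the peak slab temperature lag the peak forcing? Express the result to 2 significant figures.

Areal heat capacity C = ρc_p × D = 4.16×10^6 × 2.44 = 1.02×10^7 J/(m^2 K).
ω = 2π / 3.15×10^7 s = 1.99×10^-7 s⁻¹.
Phase lag φ = arctan(Cω/λ) = arctan(2.02/10.5) = 0.190 rad.
Time lag = φ / ω = 0.190 / 1.99×10^-7 = 9.55×10^5 s = 11.1 days.

11 days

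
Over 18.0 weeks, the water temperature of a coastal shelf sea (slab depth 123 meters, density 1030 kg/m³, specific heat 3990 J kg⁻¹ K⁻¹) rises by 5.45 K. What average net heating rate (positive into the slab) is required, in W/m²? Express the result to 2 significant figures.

Areal heat capacity C = ρ c_p D = 1030 × 3990 × 123 = 5.05×10^8 J/(m^2 K).
Required heat per unit area: Q = C ΔT = 5.05×10^8 × 5.45 = 2.75×10^9 J/m².
Flux F = Q / Δt = 2.75×10^9 / 1.09×10^7 s = 253 W/m².

250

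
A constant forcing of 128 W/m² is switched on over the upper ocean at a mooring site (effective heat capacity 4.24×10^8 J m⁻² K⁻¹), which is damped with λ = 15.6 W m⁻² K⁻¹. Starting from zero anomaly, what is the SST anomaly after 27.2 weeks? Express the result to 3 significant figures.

3.73 K

Areal heat capacity C = 4.24×10^8 J m⁻² K⁻¹ (given).
τ = C / λ = 4.24×10^8 / 15.6 = 2.72×10^7 s.
Equilibrium anomaly ΔT_eq = F / λ = 128 / 15.6 = 8.21 K.
t = 27.2 weeks = 1.65×10^7 s, so t/τ = 0.605.
ΔT(t) = ΔT_eq (1 − e^(−t/τ)) = 8.21 × (1 − e^−0.605) = 3.73 K.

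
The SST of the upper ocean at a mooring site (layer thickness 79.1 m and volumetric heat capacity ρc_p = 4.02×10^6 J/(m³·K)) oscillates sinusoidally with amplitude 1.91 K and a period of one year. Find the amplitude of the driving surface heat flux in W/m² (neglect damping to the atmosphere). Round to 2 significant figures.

120

Areal heat capacity C = ρc_p × D = 4.02×10^6 × 79.1 = 3.18×10^8 J/(m²·K).
ω = 2π / 3.15×10^7 s = 1.99×10^-7 s⁻¹.
Cω = 3.18×10^8 × 1.99×10^-7 = 63.4 W/(m²·K).
F₀ = A × Cω = 1.91 × 63.4 = 121 W/m².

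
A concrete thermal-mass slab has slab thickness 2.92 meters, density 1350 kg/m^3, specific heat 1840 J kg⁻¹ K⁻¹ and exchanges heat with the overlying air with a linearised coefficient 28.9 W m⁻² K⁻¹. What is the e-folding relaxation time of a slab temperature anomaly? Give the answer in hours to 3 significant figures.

69.7 hours

Areal heat capacity C = ρ c_p D = 1350 × 1840 × 2.92 = 7.25×10^6 J/(m²·K).
Relaxation time τ = C / λ = 7.25×10^6 / 28.9 = 2.51×10^5 s.
In hours: 2.51×10^5 s / (3600 s/hour) = 69.7 hours.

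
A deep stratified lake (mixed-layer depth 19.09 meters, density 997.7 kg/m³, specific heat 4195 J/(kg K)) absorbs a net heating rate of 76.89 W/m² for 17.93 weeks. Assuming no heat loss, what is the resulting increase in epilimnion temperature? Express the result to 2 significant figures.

10 K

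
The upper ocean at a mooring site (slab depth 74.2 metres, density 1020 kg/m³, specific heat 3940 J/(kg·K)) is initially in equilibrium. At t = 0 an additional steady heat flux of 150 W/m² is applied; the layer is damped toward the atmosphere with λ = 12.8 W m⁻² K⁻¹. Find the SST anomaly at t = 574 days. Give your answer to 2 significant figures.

10 K

Areal heat capacity C = ρ c_p D = 1020 × 3940 × 74.2 = 2.98×10^8 J/(m²·K).
τ = C / λ = 2.98×10^8 / 12.8 = 2.33×10^7 s.
Equilibrium anomaly ΔT_eq = F / λ = 150 / 12.8 = 11.7 K.
t = 574 days = 4.96×10^7 s, so t/τ = 2.13.
ΔT(t) = ΔT_eq (1 − e^(−t/τ)) = 11.7 × (1 − e^−2.13) = 10.3 K.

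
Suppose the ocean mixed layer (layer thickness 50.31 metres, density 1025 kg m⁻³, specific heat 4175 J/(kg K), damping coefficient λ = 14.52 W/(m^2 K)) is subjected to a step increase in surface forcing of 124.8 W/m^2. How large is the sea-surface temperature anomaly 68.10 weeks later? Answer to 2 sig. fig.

8.1 K

Areal heat capacity C = ρ c_p D = 1025 × 4175 × 50.31 = 2.15×10^8 J m⁻² K⁻¹.
τ = C / λ = 2.15×10^8 / 14.52 = 1.48×10^7 s.
Equilibrium anomaly ΔT_eq = F / λ = 124.8 / 14.52 = 8.60 K.
t = 68.10 weeks = 4.12×10^7 s, so t/τ = 2.78.
ΔT(t) = ΔT_eq (1 − e^(−t/τ)) = 8.60 × (1 − e^−2.78) = 8.06 K.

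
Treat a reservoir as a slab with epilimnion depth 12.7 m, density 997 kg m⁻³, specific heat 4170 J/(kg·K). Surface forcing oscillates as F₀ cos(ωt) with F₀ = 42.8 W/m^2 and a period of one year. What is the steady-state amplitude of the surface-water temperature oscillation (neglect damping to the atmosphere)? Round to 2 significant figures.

4.1 K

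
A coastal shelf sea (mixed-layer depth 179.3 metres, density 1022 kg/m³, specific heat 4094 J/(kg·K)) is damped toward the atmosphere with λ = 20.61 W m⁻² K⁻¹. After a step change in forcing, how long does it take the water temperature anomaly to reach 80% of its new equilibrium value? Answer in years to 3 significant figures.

1.86 years

Areal heat capacity C = ρ c_p D = 1022 × 4094 × 179.3 = 7.50×10^8 J/(m²·K).
τ = C / λ = 7.50×10^8 / 20.61 = 3.64×10^7 s.
Fraction reached: 1 − e^(−t/τ) = 0.80 ⇒ t = −τ ln(1 − 0.80) = τ × 1.61.
t = 5.86×10^7 s = 1.86 years.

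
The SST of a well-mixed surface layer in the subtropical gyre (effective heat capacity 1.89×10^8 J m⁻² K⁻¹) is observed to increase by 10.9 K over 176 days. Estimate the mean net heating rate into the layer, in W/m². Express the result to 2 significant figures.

140

Areal heat capacity C = 1.89×10^8 J m⁻² K⁻¹ (given).
Required heat per unit area: Q = C ΔT = 1.89×10^8 × 10.9 = 2.06×10^9 J/m².
Flux F = Q / Δt = 2.06×10^9 / 1.52×10^7 s = 135 W/m².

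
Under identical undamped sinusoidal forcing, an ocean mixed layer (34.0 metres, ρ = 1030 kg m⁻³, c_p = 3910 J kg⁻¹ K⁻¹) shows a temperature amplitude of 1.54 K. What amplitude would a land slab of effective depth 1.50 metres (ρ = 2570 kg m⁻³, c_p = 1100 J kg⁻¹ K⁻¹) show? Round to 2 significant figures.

C_ocean = 1.37×10^8 J/(m²·K); C_land = 4.24×10^6 J/(m²·K).
A ∝ 1/C ⇒ A_land = A_ocean × C_ocean/C_land = 1.54 × 32.3 = 49.7 K.

50 K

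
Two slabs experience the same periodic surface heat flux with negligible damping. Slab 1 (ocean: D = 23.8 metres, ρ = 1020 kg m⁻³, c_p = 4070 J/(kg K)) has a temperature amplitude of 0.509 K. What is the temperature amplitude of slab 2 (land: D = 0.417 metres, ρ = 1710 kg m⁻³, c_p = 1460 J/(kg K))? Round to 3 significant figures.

48.3 K

C_ocean = 9.88×10^7 J/(m²·K); C_land = 1.04×10^6 J/(m²·K).
A ∝ 1/C ⇒ A_land = A_ocean × C_ocean/C_land = 0.509 × 94.9 = 48.3 K.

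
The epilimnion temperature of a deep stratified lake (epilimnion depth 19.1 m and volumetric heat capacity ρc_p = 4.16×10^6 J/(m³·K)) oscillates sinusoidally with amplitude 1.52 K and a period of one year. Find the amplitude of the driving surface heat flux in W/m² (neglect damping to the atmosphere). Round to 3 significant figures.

Areal heat capacity C = ρc_p × D = 4.16×10^6 × 19.1 = 7.95×10^7 J/(m^2 K).
ω = 2π / 3.15×10^7 s = 1.99×10^-7 s⁻¹.
Cω = 7.95×10^7 × 1.99×10^-7 = 15.8 W/(m²·K).
F₀ = A × Cω = 1.52 × 15.8 = 24.1 W/m².

24.1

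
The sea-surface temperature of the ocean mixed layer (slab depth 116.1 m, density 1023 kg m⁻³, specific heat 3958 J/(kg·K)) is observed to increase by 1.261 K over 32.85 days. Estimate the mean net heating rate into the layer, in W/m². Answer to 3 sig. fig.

Areal heat capacity C = ρ c_p D = 1023 × 3958 × 116.1 = 4.70×10^8 J m⁻² K⁻¹.
Required heat per unit area: Q = C ΔT = 4.70×10^8 × 1.261 = 5.93×10^8 J/m².
Flux F = Q / Δt = 5.93×10^8 / 2.84×10^6 s = 209 W/m².

209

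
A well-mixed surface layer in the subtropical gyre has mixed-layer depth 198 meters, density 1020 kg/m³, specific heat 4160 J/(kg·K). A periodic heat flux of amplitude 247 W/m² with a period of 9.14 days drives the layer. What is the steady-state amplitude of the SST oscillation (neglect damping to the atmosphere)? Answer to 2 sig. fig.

Areal heat capacity C = ρ c_p D = 1020 × 4160 × 198 = 8.40×10^8 J/(m^2 K).
Angular frequency ω = 2π / T = 2π / 7.90×10^5 s = 7.96×10^-6 s⁻¹.
Cω = 8.40×10^8 × 7.96×10^-6 = 6680 W/(m²·K).
Amplitude A = F₀ / (Cω) = 247 / 6680 = 0.0370 K.

0.037 K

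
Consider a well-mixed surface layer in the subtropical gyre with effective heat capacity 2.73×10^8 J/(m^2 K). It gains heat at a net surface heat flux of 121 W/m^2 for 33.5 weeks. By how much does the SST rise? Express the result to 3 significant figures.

Areal heat capacity C = 2.73×10^8 J/(m^2 K) (given).
Net heat input Q = F Δt = 121 × (33.5 weeks × 6.048×10^5 s/week) = 2.45×10^9 J/m².
ΔT = Q / C = 2.45×10^9 / 2.73×10^8 = 8.98 K.

8.98 K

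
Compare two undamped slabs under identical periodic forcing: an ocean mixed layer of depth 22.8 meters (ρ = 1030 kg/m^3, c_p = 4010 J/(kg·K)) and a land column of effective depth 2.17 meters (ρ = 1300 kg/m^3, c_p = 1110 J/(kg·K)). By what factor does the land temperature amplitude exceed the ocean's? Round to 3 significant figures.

30.1

C_ocean = 1030 × 4010 × 22.8 = 9.42×10^7 J/(m²·K).
C_land = 1300 × 1110 × 2.17 = 3.13×10^6 J/(m²·K).
Undamped amplitude ∝ 1/C, so A_land/A_ocean = C_ocean/C_land = 30.1.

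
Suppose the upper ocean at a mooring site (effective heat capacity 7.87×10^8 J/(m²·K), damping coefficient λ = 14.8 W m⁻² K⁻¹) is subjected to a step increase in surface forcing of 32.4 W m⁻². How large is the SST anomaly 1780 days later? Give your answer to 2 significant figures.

Areal heat capacity C = 7.87×10^8 J/(m²·K) (given).
τ = C / λ = 7.87×10^8 / 14.8 = 5.32×10^7 s.
Equilibrium anomaly ΔT_eq = F / λ = 32.4 / 14.8 = 2.19 K.
t = 1780 days = 1.54×10^8 s, so t/τ = 2.89.
ΔT(t) = ΔT_eq (1 − e^(−t/τ)) = 2.19 × (1 − e^−2.89) = 2.07 K.

2.1 K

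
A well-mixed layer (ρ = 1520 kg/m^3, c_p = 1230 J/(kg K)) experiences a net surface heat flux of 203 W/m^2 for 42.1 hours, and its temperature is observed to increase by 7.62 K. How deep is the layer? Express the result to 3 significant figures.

2.16 m

Heat input Q = F Δt = 203 × 1.52×10^5 s = 3.08×10^7 J/m².
Required areal heat capacity C = Q / ΔT = 4.04×10^6 J/(m²·K).
Depth D = C / (ρ c_p) = 4.04×10^6 / (1520 × 1230) = 2.16 m.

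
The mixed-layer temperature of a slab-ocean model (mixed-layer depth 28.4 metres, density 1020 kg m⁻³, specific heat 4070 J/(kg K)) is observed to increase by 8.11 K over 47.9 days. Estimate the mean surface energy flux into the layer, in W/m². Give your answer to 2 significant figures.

Areal heat capacity C = ρ c_p D = 1020 × 4070 × 28.4 = 1.18×10^8 J/(m²·K).
Required heat per unit area: Q = C ΔT = 1.18×10^8 × 8.11 = 9.56×10^8 J/m².
Flux F = Q / Δt = 9.56×10^8 / 4.14×10^6 s = 231 W/m².

230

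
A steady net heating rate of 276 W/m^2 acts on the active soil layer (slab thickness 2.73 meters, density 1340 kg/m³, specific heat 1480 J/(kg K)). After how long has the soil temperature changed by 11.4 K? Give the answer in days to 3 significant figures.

Areal heat capacity C = ρ c_p D = 1340 × 1480 × 2.73 = 5.41×10^6 J/(m^2 K).
Time required: Δt = C ΔT / F = 5.41×10^6 × 11.4 / 276 = 2.24×10^5 s.
In days: 2.24×10^5 s / (86400 s/day) = 2.59 days.

2.59 days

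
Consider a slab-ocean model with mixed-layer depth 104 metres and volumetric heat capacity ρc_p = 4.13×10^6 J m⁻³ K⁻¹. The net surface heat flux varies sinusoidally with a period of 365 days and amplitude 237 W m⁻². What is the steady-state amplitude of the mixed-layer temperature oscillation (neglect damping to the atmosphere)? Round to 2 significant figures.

Areal heat capacity C = ρc_p × D = 4.13×10^6 × 104 = 4.30×10^8 J/(m^2 K).
Angular frequency ω = 2π / T = 2π / 3.15×10^7 s = 1.99×10^-7 s⁻¹.
Cω = 4.30×10^8 × 1.99×10^-7 = 85.6 W/(m²·K).
Amplitude A = F₀ / (Cω) = 237 / 85.6 = 2.77 K.

2.8 K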